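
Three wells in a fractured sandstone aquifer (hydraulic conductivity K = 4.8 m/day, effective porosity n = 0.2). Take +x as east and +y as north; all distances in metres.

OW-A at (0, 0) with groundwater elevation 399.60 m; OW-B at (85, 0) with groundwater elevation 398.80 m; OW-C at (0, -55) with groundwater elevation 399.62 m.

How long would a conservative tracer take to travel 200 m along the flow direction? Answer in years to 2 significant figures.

2.4 years

∂h/∂x = (398.80 − 399.60) / (85 − 0) = -0.009412
∂h/∂y = (399.62 − 399.60) / (-55 − 0) = -0.0003636
|∇h| = √(-0.009412² + -0.0003636²) = 0.009419
Seepage velocity v = K·i/n = 4.8 × 0.009419 / 0.2 = 0.2261 m/day.
t = 200 / 0.2261 = 884.6 days = 2.42 years.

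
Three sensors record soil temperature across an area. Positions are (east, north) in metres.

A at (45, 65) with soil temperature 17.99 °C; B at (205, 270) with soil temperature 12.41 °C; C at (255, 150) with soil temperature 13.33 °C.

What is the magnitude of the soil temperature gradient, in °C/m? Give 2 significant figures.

Taking A as reference: B−A = (160, 205, -5.58); C−A = (210, 85, -4.66).
Solve a·Δx + b·Δy = ΔT: det = 160·85 − 210·205 = -29450.
∂T/∂x = [(-5.58)·85 − (-4.66)·205] / -29450 = -0.01633
∂T/∂y = [160·(-4.66) − 210·(-5.58)] / -29450 = -0.01447
|∇f| = √(-0.01633² + -0.01447²) = 0.02182 °C/m

0.022 °C/m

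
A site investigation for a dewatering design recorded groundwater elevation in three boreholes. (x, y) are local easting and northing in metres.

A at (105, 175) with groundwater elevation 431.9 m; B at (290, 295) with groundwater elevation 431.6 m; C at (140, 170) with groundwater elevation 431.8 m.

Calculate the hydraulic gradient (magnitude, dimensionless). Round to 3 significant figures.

0.00306

Three-point gradient (reference A): Δ to B = (185, 120, -0.3), Δ to C = (35, -5, -0.1).
∂h/∂x = -0.002634, ∂h/∂y = +0.001561 (det = -5125).
|∇h| = √(-0.002634² + 0.001561²) = 0.003062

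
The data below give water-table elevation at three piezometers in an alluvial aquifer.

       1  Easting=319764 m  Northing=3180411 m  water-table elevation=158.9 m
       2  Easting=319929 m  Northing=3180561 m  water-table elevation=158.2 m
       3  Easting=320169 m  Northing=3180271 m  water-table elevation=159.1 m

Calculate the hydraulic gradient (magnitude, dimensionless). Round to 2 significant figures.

Taking 1 as reference: 2−1 = (165, 150, -0.7); 3−1 = (405, -140, +0.2).
Determinant of the coordinate differences = 165·(-140) − 405·150 = -83850.
∂h/∂x = [(-0.7)·(-140) − (+0.2)·150] / -83850 = -0.0008110
∂h/∂y = [165·(+0.2) − 405·(-0.7)] / -83850 = -0.003775
|∇h| = √(-0.0008110² + -0.003775²) = 0.003861

0.0039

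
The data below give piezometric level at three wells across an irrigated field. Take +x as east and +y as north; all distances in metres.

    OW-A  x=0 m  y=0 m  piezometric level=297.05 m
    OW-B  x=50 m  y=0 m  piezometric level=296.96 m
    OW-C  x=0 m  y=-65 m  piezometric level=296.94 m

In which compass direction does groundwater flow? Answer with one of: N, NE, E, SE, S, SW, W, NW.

∂h/∂x = (296.96 − 297.05) / (50 − 0) = -0.001800
∂h/∂y = (296.94 − 297.05) / (-65 − 0) = +0.001692
Flow = −∇h = (+0.001800 east, -0.001692 north), which points southeast.

SE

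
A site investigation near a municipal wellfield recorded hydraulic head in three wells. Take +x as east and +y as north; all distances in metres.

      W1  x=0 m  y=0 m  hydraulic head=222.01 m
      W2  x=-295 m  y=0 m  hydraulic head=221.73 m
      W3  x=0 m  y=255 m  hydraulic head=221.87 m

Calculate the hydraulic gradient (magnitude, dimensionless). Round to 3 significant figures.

0.00110

∂h/∂x = (221.73 − 222.01) / (-295 − 0) = +0.0009492
∂h/∂y = (221.87 − 222.01) / (255 − 0) = -0.0005490
|∇h| = √(0.0009492² + -0.0005490²) = 0.001097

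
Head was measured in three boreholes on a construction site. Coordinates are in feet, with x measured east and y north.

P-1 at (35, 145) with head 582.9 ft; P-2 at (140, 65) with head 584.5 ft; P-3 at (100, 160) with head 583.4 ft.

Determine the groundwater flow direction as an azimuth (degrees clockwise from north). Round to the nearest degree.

Differences from P-1: to P-2 (Δx, Δy, Δh) = (105, -80, +1.6); to P-3 = (65, 15, +0.5).
Solve a·Δx + b·Δy = Δh: det = 105·15 − 65·(-80) = 6775.
∂h/∂x = [(+1.6)·15 − (+0.5)·(-80)] / 6775 = +0.009446
∂h/∂y = [105·(+0.5) − 65·(+1.6)] / 6775 = -0.007601
Flow direction (−∇h) has components (-0.009446 E, +0.007601 N).
Azimuth = atan2(E, N) = atan2(-0.009446, +0.007601) = 308.8° ≈ 309°.

309°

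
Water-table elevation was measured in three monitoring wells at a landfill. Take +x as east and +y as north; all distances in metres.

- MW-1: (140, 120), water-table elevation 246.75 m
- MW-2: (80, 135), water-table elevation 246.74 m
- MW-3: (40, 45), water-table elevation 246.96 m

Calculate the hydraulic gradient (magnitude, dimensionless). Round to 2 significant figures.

Three-point gradient (reference MW-1): Δ to MW-2 = (-60, 15, -0.01), Δ to MW-3 = (-100, -75, +0.21).
∂h/∂x = -0.0004000, ∂h/∂y = -0.002267 (det = 6000).
|∇h| = √(-0.0004000² + -0.002267²) = 0.002302

0.0023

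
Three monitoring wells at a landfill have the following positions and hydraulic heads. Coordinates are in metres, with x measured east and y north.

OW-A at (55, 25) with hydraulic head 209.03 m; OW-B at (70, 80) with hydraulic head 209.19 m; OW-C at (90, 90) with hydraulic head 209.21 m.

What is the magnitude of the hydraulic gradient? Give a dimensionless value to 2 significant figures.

With h = a·x + b·y + c and OW-A as origin, the differences give:
  15·a + 55·b = +0.16
  35·a + 65·b = +0.18
Eliminate b (×65 and ×55, subtract): -950·a = 0.500 → a = ∂h/∂x = -0.0005263
Back-substitute: b = ∂h/∂y = +0.003053.
|∇h| = √(-0.0005263² + 0.003053²) = 0.003098

0.0031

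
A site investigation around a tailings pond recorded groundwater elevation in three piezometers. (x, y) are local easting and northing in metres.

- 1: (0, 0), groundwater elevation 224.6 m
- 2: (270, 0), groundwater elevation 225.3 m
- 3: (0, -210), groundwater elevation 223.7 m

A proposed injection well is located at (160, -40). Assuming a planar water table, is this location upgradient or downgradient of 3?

upgradient

∂h/∂x = (225.3 − 224.6) / (270 − 0) = +0.002593
∂h/∂y = (223.7 − 224.6) / (-210 − 0) = +0.004286
Head at (160, -40) = 224.6 + (+0.002593)·(160) + (+0.004286)·(-40) = 224.84 m.
That is higher than the 223.7 m at 3, so the point is upgradient.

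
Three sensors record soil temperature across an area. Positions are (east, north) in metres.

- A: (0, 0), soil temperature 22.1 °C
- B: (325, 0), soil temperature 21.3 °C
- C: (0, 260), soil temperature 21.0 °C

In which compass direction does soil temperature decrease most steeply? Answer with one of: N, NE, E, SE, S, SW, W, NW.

∂T/∂x = (21.3 − 22.1) / (325 − 0) = -0.002462
∂T/∂y = (21.0 − 22.1) / (260 − 0) = -0.004231
Steepest decrease is along −∇f = (+0.002462 E, +0.004231 N) → northeast.

NE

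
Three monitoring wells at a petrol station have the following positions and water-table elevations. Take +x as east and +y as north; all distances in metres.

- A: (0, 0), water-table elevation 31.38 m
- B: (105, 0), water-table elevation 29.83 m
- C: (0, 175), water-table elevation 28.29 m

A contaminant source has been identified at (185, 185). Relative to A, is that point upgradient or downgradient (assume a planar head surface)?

downgradient

∂h/∂x = (29.83 − 31.38) / (105 − 0) = -0.01476
∂h/∂y = (28.29 − 31.38) / (175 − 0) = -0.01766
Head at (185, 185) = 31.38 + (-0.01476)·(185) + (-0.01766)·(185) = 25.38 m.
That is lower than the 31.38 m at A, so the point is downgradient.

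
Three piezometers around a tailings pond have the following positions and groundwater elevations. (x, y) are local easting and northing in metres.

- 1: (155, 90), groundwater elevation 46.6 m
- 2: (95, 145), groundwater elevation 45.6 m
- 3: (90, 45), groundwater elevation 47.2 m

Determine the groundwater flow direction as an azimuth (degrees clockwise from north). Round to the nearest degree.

With h = a·x + b·y + c and 1 as origin, the differences give:
  (-60)·a + 55·b = -1.0
  (-65)·a + (-45)·b = +0.6
Eliminate b (×(-45) and ×55, subtract): 6275·a = 12.00 → a = ∂h/∂x = +0.001912
Back-substitute: b = ∂h/∂y = -0.01610.
Flow direction (−∇h) has components (-0.001912 E, +0.01610 N).
Azimuth = atan2(E, N) = atan2(-0.001912, +0.01610) = 353.2° ≈ 353°.

353°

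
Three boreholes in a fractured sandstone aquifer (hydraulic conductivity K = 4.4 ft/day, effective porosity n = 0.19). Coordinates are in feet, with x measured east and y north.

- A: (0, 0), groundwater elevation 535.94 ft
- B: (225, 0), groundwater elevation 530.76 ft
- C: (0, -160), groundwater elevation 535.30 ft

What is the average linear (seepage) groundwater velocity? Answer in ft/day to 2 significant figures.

∂h/∂x = (530.76 − 535.94) / (225 − 0) = -0.02302
∂h/∂y = (535.30 − 535.94) / (-160 − 0) = +0.004000
|∇h| = √(-0.02302² + 0.004000²) = 0.02336
Seepage velocity v = K·i/n = 4.4 × 0.02336 / 0.19 = 0.541 ft/day.

0.54 ft/day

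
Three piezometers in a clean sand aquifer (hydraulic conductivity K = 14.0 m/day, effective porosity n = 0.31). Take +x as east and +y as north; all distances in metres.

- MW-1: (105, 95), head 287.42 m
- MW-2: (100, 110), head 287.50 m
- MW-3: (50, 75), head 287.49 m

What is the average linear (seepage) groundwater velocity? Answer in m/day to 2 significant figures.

With h = a·x + b·y + c and MW-1 as origin, the differences give:
  (-5)·a + 15·b = +0.08
  (-55)·a + (-20)·b = +0.07
Eliminate b (×(-20) and ×15, subtract): 925·a = -2.650 → a = ∂h/∂x = -0.002865
Back-substitute: b = ∂h/∂y = +0.004378.
|∇h| = √(-0.002865² + 0.004378²) = 0.005232
Seepage velocity v = K·i/n = 14.0 × 0.005232 / 0.31 = 0.2363 m/day.

0.24 m/day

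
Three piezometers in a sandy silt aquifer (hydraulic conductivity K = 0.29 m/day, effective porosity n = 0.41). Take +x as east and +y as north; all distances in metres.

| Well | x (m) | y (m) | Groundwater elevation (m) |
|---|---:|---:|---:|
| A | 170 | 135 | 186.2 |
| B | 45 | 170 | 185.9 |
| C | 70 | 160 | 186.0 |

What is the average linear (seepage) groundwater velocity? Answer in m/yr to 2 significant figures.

3.5 m/yr

With h = a·x + b·y + c and A as origin, the differences give:
  (-125)·a + 35·b = -0.3
  (-100)·a + 25·b = -0.2
Eliminate b (×25 and ×35, subtract): 375·a = -0.50 → a = ∂h/∂x = -0.001333
Back-substitute: b = ∂h/∂y = -0.01333.
|∇h| = √(-0.001333² + -0.01333²) = 0.0134
Seepage velocity v = K·i/n = 0.29 × 0.0134 / 0.41 = 0.009478 m/day = 3.462 m/yr.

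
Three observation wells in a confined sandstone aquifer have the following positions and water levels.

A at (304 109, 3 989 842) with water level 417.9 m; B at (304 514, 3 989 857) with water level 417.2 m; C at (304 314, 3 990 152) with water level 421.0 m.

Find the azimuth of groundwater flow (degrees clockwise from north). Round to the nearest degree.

169°

Three-point gradient (reference A): Δ to B = (405, 15, -0.7), Δ to C = (205, 310, +3.1).
∂h/∂x = -0.002151, ∂h/∂y = +0.01142 (det = 122475).
Flow direction (−∇h) has components (+0.002151 E, -0.01142 N).
Azimuth = atan2(E, N) = atan2(+0.002151, -0.01142) = 169.3° ≈ 169°.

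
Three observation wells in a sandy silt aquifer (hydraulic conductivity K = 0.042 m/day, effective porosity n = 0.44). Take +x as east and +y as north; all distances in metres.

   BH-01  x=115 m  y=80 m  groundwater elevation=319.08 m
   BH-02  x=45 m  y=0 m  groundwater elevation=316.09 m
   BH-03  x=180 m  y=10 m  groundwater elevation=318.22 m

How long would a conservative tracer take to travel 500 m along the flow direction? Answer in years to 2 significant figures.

With h = a·x + b·y + c and BH-01 as origin, the differences give:
  (-70)·a + (-80)·b = -2.99
  65·a + (-70)·b = -0.86
Eliminate b (×(-70) and ×(-80), subtract): 10100·a = 140.500 → a = ∂h/∂x = +0.01391
Back-substitute: b = ∂h/∂y = +0.02520.
|∇h| = √(0.01391² + 0.02520²) = 0.02878
Seepage velocity v = K·i/n = 0.042 × 0.02878 / 0.44 = 0.002747 m/day.
t = 500 / 0.002747 = 1.82e+05 days = 498 years.

500 years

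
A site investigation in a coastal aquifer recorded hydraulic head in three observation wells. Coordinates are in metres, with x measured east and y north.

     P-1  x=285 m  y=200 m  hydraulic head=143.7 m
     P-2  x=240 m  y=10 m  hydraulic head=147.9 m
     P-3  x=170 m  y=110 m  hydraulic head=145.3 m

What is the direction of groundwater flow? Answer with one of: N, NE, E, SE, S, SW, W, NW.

Differences from P-1: to P-2 (Δx, Δy, Δh) = (-45, -190, +4.2); to P-3 = (-115, -90, +1.6).
Determinant of the coordinate differences = (-45)·(-90) − (-115)·(-190) = -17800.
∂h/∂x = [(+4.2)·(-90) − (+1.6)·(-190)] / -17800 = +0.004157
∂h/∂y = [(-45)·(+1.6) − (-115)·(+4.2)] / -17800 = -0.02309
Flow = −∇h = (-0.004157 east, +0.02309 north), which points north.

N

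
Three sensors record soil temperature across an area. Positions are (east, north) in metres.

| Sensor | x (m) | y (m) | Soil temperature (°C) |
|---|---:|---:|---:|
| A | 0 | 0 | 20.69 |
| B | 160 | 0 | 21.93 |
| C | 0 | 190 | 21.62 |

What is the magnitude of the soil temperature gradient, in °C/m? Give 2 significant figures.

0.0092 °C/m

∂T/∂x = (21.93 − 20.69) / (160 − 0) = +0.007750
∂T/∂y = (21.62 − 20.69) / (190 − 0) = +0.004895
|∇f| = √(0.007750² + 0.004895²) = 0.009166 °C/m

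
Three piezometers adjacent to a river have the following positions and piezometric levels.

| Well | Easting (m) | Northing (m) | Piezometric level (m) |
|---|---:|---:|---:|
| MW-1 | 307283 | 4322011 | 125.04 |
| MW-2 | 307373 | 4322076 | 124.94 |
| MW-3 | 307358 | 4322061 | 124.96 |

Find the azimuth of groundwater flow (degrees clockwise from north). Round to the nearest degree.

With h = a·x + b·y + c and MW-1 as origin, the differences give:
  90·a + 65·b = -0.10
  75·a + 50·b = -0.08
Eliminate b (×50 and ×65, subtract): -375·a = 0.200 → a = ∂h/∂x = -0.0005333
Back-substitute: b = ∂h/∂y = -0.0008000.
Flow direction (−∇h) has components (+0.0005333 E, +0.0008000 N).
Azimuth = atan2(E, N) = atan2(+0.0005333, +0.0008000) = 33.7° ≈ 034°.

034°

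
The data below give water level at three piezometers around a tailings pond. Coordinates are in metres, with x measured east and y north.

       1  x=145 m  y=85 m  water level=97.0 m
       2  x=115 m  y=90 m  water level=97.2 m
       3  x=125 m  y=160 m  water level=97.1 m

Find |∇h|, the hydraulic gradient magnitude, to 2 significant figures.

0.0068

With h = a·x + b·y + c and 1 as origin, the differences give:
  (-30)·a + 5·b = +0.2
  (-20)·a + 75·b = +0.1
Eliminate b (×75 and ×5, subtract): -2150·a = 14.50 → a = ∂h/∂x = -0.006744
Back-substitute: b = ∂h/∂y = -0.0004651.
|∇h| = √(-0.006744² + -0.0004651²) = 0.00676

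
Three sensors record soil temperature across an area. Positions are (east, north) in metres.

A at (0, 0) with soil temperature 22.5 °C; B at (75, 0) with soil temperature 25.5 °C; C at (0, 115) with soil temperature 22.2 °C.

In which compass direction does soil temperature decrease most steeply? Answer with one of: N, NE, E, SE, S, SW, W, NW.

∂T/∂x = (25.5 − 22.5) / (75 − 0) = +0.04000
∂T/∂y = (22.2 − 22.5) / (115 − 0) = -0.002609
Steepest decrease is along −∇f = (-0.04000 E, +0.002609 N) → west.

W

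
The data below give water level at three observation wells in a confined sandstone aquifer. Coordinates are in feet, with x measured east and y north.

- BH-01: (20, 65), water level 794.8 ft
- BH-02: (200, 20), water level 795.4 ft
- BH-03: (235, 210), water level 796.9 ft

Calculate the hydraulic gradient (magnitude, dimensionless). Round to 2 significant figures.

0.0086

Three-point gradient (reference BH-01): Δ to BH-02 = (180, -45, +0.6), Δ to BH-03 = (215, 145, +2.1).
∂h/∂x = +0.005073, ∂h/∂y = +0.006960 (det = 35775).
|∇h| = √(0.005073² + 0.006960²) = 0.008613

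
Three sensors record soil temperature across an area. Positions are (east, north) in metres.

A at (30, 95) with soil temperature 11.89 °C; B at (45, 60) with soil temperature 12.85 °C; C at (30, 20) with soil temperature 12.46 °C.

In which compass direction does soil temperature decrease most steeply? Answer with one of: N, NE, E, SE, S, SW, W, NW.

W

Taking A as reference: B−A = (15, -35, +0.96); C−A = (0, -75, +0.57).
Solve a·Δx + b·Δy = ΔT: det = 15·(-75) − 0·(-35) = -1125.
∂T/∂x = [(+0.96)·(-75) − (+0.57)·(-35)] / -1125 = +0.04627
∂T/∂y = [15·(+0.57) − 0·(+0.96)] / -1125 = -0.007600
Steepest decrease is along −∇f = (-0.04627 E, +0.007600 N) → west.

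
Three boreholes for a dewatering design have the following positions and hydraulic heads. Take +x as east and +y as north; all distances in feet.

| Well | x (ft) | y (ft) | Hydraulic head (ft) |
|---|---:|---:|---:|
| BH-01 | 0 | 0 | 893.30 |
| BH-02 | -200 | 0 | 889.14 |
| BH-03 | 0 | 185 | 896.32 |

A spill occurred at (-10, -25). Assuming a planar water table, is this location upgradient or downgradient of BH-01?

downgradient

∂h/∂x = (889.14 − 893.30) / (-200 − 0) = +0.02080
∂h/∂y = (896.32 − 893.30) / (185 − 0) = +0.01632
Head at (-10, -25) = 893.30 + (+0.02080)·(-10) + (+0.01632)·(-25) = 892.68 ft.
That is lower than the 893.30 ft at BH-01, so the point is downgradient.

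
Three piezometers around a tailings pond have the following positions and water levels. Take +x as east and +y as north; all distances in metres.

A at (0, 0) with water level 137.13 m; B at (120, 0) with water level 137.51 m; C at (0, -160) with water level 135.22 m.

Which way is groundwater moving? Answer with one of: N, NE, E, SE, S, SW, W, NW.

∂h/∂x = (137.51 − 137.13) / (120 − 0) = +0.003167
∂h/∂y = (135.22 − 137.13) / (-160 − 0) = +0.01194
Flow = −∇h = (-0.003167 east, -0.01194 north), which points south.

S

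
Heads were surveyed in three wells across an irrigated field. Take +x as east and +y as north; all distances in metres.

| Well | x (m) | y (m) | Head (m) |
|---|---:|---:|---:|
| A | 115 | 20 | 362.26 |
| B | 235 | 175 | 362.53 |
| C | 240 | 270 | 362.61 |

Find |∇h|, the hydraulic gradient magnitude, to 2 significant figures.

0.0015

Taking A as reference: B−A = (120, 155, +0.27); C−A = (125, 250, +0.35).
Solve a·Δx + b·Δy = Δh: det = 120·250 − 125·155 = 10625.
∂h/∂x = [(+0.27)·250 − (+0.35)·155] / 10625 = +0.001247
∂h/∂y = [120·(+0.35) − 125·(+0.27)] / 10625 = +0.0007765
|∇h| = √(0.001247² + 0.0007765²) = 0.001469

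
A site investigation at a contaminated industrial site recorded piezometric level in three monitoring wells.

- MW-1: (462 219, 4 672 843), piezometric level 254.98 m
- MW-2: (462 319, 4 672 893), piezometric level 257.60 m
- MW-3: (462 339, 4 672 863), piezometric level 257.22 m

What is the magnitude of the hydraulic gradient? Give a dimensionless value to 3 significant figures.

0.0271

With h = a·x + b·y + c and MW-1 as origin, the differences give:
  100·a + 50·b = +2.62
  120·a + 20·b = +2.24
Eliminate b (×20 and ×50, subtract): -4000·a = -59.600 → a = ∂h/∂x = +0.01490
Back-substitute: b = ∂h/∂y = +0.02260.
|∇h| = √(0.01490² + 0.02260²) = 0.02707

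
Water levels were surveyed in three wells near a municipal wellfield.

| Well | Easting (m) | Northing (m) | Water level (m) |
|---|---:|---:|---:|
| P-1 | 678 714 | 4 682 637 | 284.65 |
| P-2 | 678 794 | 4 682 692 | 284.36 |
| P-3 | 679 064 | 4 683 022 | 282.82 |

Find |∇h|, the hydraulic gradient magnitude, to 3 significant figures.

0.00400

Differences from P-1: to P-2 (Δx, Δy, Δh) = (80, 55, -0.29); to P-3 = (350, 385, -1.83).
Determinant of the coordinate differences = 80·385 − 350·55 = 11550.
∂h/∂x = [(-0.29)·385 − (-1.83)·55] / 11550 = -0.0009524
∂h/∂y = [80·(-1.83) − 350·(-0.29)] / 11550 = -0.003887
|∇h| = √(-0.0009524² + -0.003887²) = 0.004002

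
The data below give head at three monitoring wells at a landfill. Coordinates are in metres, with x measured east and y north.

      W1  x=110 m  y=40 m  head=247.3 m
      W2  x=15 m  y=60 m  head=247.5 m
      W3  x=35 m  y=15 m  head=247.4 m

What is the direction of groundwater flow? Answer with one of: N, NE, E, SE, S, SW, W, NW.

With h = a·x + b·y + c and W1 as origin, the differences give:
  (-95)·a + 20·b = +0.2
  (-75)·a + (-25)·b = +0.1
Eliminate b (×(-25) and ×20, subtract): 3875·a = -7.00 → a = ∂h/∂x = -0.001806
Back-substitute: b = ∂h/∂y = +0.001419.
Flow = −∇h = (+0.001806 east, -0.001419 north), which points southeast.

SE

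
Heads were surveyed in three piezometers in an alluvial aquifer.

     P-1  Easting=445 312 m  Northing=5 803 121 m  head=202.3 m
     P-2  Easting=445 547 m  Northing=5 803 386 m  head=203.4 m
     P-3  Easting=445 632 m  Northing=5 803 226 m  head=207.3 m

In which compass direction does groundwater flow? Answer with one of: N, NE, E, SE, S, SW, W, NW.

Differences from P-1: to P-2 (Δx, Δy, Δh) = (235, 265, +1.1); to P-3 = (320, 105, +5.0).
Determinant of the coordinate differences = 235·105 − 320·265 = -60125.
∂h/∂x = [(+1.1)·105 − (+5.0)·265] / -60125 = +0.02012
∂h/∂y = [235·(+5.0) − 320·(+1.1)] / -60125 = -0.01369
Flow = −∇h = (-0.02012 east, +0.01369 north), which points northwest.

NW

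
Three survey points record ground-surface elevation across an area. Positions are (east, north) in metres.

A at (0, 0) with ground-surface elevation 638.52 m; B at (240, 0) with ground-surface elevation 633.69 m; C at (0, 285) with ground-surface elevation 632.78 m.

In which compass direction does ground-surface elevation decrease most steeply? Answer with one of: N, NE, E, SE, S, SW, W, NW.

∂z/∂x = (633.69 − 638.52) / (240 − 0) = -0.02012
∂z/∂y = (632.78 − 638.52) / (285 − 0) = -0.02014
Steepest decrease is along −∇f = (+0.02012 E, +0.02014 N) → northeast.

NE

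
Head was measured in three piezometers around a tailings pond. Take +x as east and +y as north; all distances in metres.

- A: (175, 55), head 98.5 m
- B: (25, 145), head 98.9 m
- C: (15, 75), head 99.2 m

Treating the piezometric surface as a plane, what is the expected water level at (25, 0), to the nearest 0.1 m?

With h = a·x + b·y + c and A as origin, the differences give:
  (-150)·a + 90·b = +0.4
  (-160)·a + 20·b = +0.7
Eliminate b (×20 and ×90, subtract): 11400·a = -55.00 → a = ∂h/∂x = -0.004825
Back-substitute: b = ∂h/∂y = -0.003596.
h(25, 0) = 98.5 + (-0.004825)·(-150) + (-0.003596)·(-55) = 98.5 +0.724 +0.198 = 99.421 m.

99.4 m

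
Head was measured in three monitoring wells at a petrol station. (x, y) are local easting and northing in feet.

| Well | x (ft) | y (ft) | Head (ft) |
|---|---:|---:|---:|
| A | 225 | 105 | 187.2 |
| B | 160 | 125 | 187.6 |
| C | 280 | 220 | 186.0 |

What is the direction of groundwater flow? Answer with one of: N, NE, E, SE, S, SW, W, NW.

Three-point gradient (reference A): Δ to B = (-65, 20, +0.4), Δ to C = (55, 115, -1.2).
∂h/∂x = -0.008163, ∂h/∂y = -0.006531 (det = -8575).
Flow = −∇h = (+0.008163 east, +0.006531 north), which points northeast.

NE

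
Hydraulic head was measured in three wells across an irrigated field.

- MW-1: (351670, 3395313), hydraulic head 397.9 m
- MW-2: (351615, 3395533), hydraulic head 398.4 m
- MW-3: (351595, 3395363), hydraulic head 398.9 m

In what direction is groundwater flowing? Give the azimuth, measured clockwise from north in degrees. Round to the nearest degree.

085°

Differences from MW-1: to MW-2 (Δx, Δy, Δh) = (-55, 220, +0.5); to MW-3 = (-75, 50, +1.0).
Solve a·Δx + b·Δy = Δh: det = (-55)·50 − (-75)·220 = 13750.
∂h/∂x = [(+0.5)·50 − (+1.0)·220] / 13750 = -0.01418
∂h/∂y = [(-55)·(+1.0) − (-75)·(+0.5)] / 13750 = -0.001273
Flow direction (−∇h) has components (+0.01418 E, +0.001273 N).
Azimuth = atan2(E, N) = atan2(+0.01418, +0.001273) = 84.9° ≈ 085°.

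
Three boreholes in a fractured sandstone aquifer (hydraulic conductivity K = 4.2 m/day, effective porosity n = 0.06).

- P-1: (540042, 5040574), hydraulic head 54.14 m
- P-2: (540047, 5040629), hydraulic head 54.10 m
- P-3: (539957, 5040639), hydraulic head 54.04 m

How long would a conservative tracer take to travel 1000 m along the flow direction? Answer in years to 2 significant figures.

40 years

Differences from P-1: to P-2 (Δx, Δy, Δh) = (5, 55, -0.04); to P-3 = (-85, 65, -0.10).
Solve a·Δx + b·Δy = Δh: det = 5·65 − (-85)·55 = 5000.
∂h/∂x = [(-0.04)·65 − (-0.10)·55] / 5000 = +0.0005800
∂h/∂y = [5·(-0.10) − (-85)·(-0.04)] / 5000 = -0.0007800
|∇h| = √(0.0005800² + -0.0007800²) = 0.000972
Seepage velocity v = K·i/n = 4.2 × 0.000972 / 0.06 = 0.06804 m/day.
t = 1000 / 0.06804 = 1.47e+04 days = 40.2 years.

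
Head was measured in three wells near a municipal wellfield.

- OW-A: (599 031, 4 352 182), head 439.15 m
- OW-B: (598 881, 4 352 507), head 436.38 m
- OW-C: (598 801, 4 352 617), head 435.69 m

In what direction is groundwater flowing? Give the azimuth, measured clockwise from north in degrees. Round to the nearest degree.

Differences from OW-A: to OW-B (Δx, Δy, Δh) = (-150, 325, -2.77); to OW-C = (-230, 435, -3.46).
Determinant of the coordinate differences = (-150)·435 − (-230)·325 = 9500.
∂h/∂x = [(-2.77)·435 − (-3.46)·325] / 9500 = -0.008468
∂h/∂y = [(-150)·(-3.46) − (-230)·(-2.77)] / 9500 = -0.01243
Flow direction (−∇h) has components (+0.008468 E, +0.01243 N).
Azimuth = atan2(E, N) = atan2(+0.008468, +0.01243) = 34.3° ≈ 034°.

034°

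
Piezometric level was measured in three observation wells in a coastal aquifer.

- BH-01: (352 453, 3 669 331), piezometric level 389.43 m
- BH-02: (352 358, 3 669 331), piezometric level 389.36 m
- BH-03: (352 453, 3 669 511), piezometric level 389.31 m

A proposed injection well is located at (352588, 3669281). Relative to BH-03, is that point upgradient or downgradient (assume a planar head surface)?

∂h/∂x = (389.36 − 389.43) / (352358 − 352453) = +0.0007368
∂h/∂y = (389.31 − 389.43) / (3669511 − 3669331) = -0.0006667
Head at (352588, 3669281) = 389.43 + (+0.0007368)·(135) + (-0.0006667)·(-50) = 389.56 m.
That is higher than the 389.31 m at BH-03, so the point is upgradient.

upgradient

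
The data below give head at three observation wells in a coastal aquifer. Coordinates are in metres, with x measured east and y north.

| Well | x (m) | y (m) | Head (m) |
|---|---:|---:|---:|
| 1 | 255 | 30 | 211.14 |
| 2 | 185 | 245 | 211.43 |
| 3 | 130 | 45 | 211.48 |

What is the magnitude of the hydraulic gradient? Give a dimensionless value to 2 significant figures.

0.0027

Differences from 1: to 2 (Δx, Δy, Δh) = (-70, 215, +0.29); to 3 = (-125, 15, +0.34).
Solve a·Δx + b·Δy = Δh: det = (-70)·15 − (-125)·215 = 25825.
∂h/∂x = [(+0.29)·15 − (+0.34)·215] / 25825 = -0.002662
∂h/∂y = [(-70)·(+0.34) − (-125)·(+0.29)] / 25825 = +0.0004821
|∇h| = √(-0.002662² + 0.0004821²) = 0.002705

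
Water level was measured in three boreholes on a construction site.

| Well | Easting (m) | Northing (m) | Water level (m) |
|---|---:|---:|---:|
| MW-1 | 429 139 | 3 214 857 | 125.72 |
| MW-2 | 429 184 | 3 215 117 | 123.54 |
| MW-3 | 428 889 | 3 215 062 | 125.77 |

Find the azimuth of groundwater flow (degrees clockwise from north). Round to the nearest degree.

With h = a·x + b·y + c and MW-1 as origin, the differences give:
  45·a + 260·b = -2.18
  (-250)·a + 205·b = +0.05
Eliminate b (×205 and ×260, subtract): 74225·a = -459.900 → a = ∂h/∂x = -0.006196
Back-substitute: b = ∂h/∂y = -0.007312.
Flow direction (−∇h) has components (+0.006196 E, +0.007312 N).
Azimuth = atan2(E, N) = atan2(+0.006196, +0.007312) = 40.3° ≈ 040°.

040°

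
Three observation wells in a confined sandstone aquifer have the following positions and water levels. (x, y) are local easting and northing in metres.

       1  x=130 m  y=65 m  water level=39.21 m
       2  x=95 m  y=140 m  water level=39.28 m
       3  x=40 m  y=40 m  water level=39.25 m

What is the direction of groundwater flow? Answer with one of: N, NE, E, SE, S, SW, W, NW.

Taking 1 as reference: 2−1 = (-35, 75, +0.07); 3−1 = (-90, -25, +0.04).
Determinant of the coordinate differences = (-35)·(-25) − (-90)·75 = 7625.
∂h/∂x = [(+0.07)·(-25) − (+0.04)·75] / 7625 = -0.0006230
∂h/∂y = [(-35)·(+0.04) − (-90)·(+0.07)] / 7625 = +0.0006426
Flow = −∇h = (+0.0006230 east, -0.0006426 north), which points southeast.

SE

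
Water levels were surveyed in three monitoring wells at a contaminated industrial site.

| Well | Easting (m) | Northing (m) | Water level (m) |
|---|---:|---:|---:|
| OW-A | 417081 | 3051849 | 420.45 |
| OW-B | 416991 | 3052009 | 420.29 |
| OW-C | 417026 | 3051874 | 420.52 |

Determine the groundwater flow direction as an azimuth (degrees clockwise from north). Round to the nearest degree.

045°

Differences from OW-A: to OW-B (Δx, Δy, Δh) = (-90, 160, -0.16); to OW-C = (-55, 25, +0.07).
Determinant of the coordinate differences = (-90)·25 − (-55)·160 = 6550.
∂h/∂x = [(-0.16)·25 − (+0.07)·160] / 6550 = -0.002321
∂h/∂y = [(-90)·(+0.07) − (-55)·(-0.16)] / 6550 = -0.002305
Flow direction (−∇h) has components (+0.002321 E, +0.002305 N).
Azimuth = atan2(E, N) = atan2(+0.002321, +0.002305) = 45.2° ≈ 045°.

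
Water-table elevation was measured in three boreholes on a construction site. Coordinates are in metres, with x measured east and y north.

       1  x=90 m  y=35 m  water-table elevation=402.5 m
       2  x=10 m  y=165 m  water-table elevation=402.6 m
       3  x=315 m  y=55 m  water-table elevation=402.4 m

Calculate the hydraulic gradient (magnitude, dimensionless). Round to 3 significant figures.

Differences from 1: to 2 (Δx, Δy, Δh) = (-80, 130, +0.1); to 3 = (225, 20, -0.1).
Determinant of the coordinate differences = (-80)·20 − 225·130 = -30850.
∂h/∂x = [(+0.1)·20 − (-0.1)·130] / -30850 = -0.0004862
∂h/∂y = [(-80)·(-0.1) − 225·(+0.1)] / -30850 = +0.0004700
|∇h| = √(-0.0004862² + 0.0004700²) = 0.0006762

0.000676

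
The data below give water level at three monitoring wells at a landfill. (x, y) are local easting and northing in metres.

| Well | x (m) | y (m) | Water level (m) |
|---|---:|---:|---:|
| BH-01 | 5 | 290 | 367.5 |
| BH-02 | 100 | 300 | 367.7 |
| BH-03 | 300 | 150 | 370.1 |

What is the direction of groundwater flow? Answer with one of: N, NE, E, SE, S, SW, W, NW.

N

Three-point gradient (reference BH-01): Δ to BH-02 = (95, 10, +0.2), Δ to BH-03 = (295, -140, +2.6).
∂h/∂x = +0.003323, ∂h/∂y = -0.01157 (det = -16250).
Flow = −∇h = (-0.003323 east, +0.01157 north), which points north.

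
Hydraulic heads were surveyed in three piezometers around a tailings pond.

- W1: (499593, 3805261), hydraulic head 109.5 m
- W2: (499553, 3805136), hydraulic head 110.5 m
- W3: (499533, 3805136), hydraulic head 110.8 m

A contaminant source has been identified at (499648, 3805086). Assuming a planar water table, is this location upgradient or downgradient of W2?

downgradient

Taking W1 as reference: W2−W1 = (-40, -125, +1.0); W3−W1 = (-60, -125, +1.3).
Determinant of the coordinate differences = (-40)·(-125) − (-60)·(-125) = -2500.
∂h/∂x = [(+1.0)·(-125) − (+1.3)·(-125)] / -2500 = -0.01500
∂h/∂y = [(-40)·(+1.3) − (-60)·(+1.0)] / -2500 = -0.003200
Head at (499648, 3805086) = 109.5 + (-0.01500)·(55) + (-0.003200)·(-175) = 109.24 m.
That is lower than the 110.5 m at W2, so the point is downgradient.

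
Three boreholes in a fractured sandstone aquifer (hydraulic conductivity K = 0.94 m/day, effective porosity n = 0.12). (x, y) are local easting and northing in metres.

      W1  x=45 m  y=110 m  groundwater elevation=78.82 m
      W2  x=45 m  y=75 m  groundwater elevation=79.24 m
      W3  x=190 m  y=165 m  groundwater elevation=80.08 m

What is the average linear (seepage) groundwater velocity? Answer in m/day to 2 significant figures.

0.14 m/day

Taking W1 as reference: W2−W1 = (0, -35, +0.42); W3−W1 = (145, 55, +1.26).
Determinant of the coordinate differences = 0·55 − 145·(-35) = 5075.
∂h/∂x = [(+0.42)·55 − (+1.26)·(-35)] / 5075 = +0.01324
∂h/∂y = [0·(+1.26) − 145·(+0.42)] / 5075 = -0.01200
|∇h| = √(0.01324² + -0.01200²) = 0.01787
Seepage velocity v = K·i/n = 0.94 × 0.01787 / 0.12 = 0.14 m/day.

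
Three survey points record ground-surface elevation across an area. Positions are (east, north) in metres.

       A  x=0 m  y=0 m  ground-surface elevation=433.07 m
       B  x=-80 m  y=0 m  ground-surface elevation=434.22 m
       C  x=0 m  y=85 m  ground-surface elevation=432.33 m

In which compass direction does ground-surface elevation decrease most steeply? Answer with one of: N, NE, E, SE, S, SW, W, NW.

∂z/∂x = (434.22 − 433.07) / (-80 − 0) = -0.01438
∂z/∂y = (432.33 − 433.07) / (85 − 0) = -0.008706
Steepest decrease is along −∇f = (+0.01438 E, +0.008706 N) → northeast.

NE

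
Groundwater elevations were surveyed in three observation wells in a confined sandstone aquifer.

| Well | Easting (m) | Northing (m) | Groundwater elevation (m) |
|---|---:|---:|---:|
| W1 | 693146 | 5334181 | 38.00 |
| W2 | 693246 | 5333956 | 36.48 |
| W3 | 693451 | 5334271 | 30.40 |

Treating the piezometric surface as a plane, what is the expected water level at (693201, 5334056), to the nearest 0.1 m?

37.2 m

Differences from W1: to W2 (Δx, Δy, Δh) = (100, -225, -1.52); to W3 = (305, 90, -7.60).
Determinant of the coordinate differences = 100·90 − 305·(-225) = 77625.
∂h/∂x = [(-1.52)·90 − (-7.60)·(-225)] / 77625 = -0.02379
∂h/∂y = [100·(-7.60) − 305·(-1.52)] / 77625 = -0.003818
h(693201, 5334056) = 38.00 + (-0.02379)·(55) + (-0.003818)·(-125) = 38.00 -1.309 +0.477 = 37.169 m.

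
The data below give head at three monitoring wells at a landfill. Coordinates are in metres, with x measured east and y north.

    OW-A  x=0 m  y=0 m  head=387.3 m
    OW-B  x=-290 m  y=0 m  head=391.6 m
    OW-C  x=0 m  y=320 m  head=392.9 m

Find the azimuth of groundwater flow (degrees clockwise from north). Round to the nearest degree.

140°

∂h/∂x = (391.6 − 387.3) / (-290 − 0) = -0.01483
∂h/∂y = (392.9 − 387.3) / (320 − 0) = +0.01750
Flow direction (−∇h) has components (+0.01483 E, -0.01750 N).
Azimuth = atan2(E, N) = atan2(+0.01483, -0.01750) = 139.7° ≈ 140°.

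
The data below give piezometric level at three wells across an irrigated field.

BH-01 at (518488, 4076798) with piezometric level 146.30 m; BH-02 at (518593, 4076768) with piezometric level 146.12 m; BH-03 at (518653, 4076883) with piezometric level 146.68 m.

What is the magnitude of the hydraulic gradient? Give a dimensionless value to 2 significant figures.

Taking BH-01 as reference: BH-02−BH-01 = (105, -30, -0.18); BH-03−BH-01 = (165, 85, +0.38).
Determinant of the coordinate differences = 105·85 − 165·(-30) = 13875.
∂h/∂x = [(-0.18)·85 − (+0.38)·(-30)] / 13875 = -0.0002811
∂h/∂y = [105·(+0.38) − 165·(-0.18)] / 13875 = +0.005016
|∇h| = √(-0.0002811² + 0.005016²) = 0.005024

0.0050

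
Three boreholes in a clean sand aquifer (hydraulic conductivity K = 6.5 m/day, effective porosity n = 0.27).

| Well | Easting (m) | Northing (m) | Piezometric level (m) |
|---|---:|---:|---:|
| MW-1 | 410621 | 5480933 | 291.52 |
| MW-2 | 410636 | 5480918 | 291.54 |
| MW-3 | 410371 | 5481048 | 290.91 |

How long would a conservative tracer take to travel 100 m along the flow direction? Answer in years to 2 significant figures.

2.9 years

Three-point gradient (reference MW-1): Δ to MW-2 = (15, -15, +0.02), Δ to MW-3 = (-250, 115, -0.61).
∂h/∂x = +0.003383, ∂h/∂y = +0.002049 (det = -2025).
|∇h| = √(0.003383² + 0.002049²) = 0.003955
Seepage velocity v = K·i/n = 6.5 × 0.003955 / 0.27 = 0.09521 m/day.
t = 100 / 0.09521 = 1050 days = 2.87 years.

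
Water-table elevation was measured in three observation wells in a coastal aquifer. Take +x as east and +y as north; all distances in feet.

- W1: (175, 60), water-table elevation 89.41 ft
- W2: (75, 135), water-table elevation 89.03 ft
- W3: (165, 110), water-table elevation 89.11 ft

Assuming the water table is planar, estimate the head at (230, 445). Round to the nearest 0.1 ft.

87.0 ft

With h = a·x + b·y + c and W1 as origin, the differences give:
  (-100)·a + 75·b = -0.38
  (-10)·a + 50·b = -0.30
Eliminate b (×50 and ×75, subtract): -4250·a = 3.500 → a = ∂h/∂x = -0.0008235
Back-substitute: b = ∂h/∂y = -0.006165.
h(230, 445) = 89.41 + (-0.0008235)·(55) + (-0.006165)·(385) = 89.41 -0.045 -2.373 = 86.991 ft.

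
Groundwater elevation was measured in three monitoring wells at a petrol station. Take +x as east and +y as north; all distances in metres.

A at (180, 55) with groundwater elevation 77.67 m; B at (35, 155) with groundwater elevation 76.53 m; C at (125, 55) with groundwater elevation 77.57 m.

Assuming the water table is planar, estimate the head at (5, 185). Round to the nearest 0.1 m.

Taking A as reference: B−A = (-145, 100, -1.14); C−A = (-55, 0, -0.10).
Determinant of the coordinate differences = (-145)·0 − (-55)·100 = 5500.
∂h/∂x = [(-1.14)·0 − (-0.10)·100] / 5500 = +0.001818
∂h/∂y = [(-145)·(-0.10) − (-55)·(-1.14)] / 5500 = -0.008764
h(5, 185) = 77.67 + (+0.001818)·(-175) + (-0.008764)·(130) = 77.67 -0.318 -1.139 = 76.213 m.

76.2 m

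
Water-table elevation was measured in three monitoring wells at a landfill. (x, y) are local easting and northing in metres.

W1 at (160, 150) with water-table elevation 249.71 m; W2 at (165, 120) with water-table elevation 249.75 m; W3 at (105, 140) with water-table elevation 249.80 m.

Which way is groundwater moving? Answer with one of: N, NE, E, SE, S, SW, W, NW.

Differences from W1: to W2 (Δx, Δy, Δh) = (5, -30, +0.04); to W3 = (-55, -10, +0.09).
Determinant of the coordinate differences = 5·(-10) − (-55)·(-30) = -1700.
∂h/∂x = [(+0.04)·(-10) − (+0.09)·(-30)] / -1700 = -0.001353
∂h/∂y = [5·(+0.09) − (-55)·(+0.04)] / -1700 = -0.001559
Flow = −∇h = (+0.001353 east, +0.001559 north), which points northeast.

NE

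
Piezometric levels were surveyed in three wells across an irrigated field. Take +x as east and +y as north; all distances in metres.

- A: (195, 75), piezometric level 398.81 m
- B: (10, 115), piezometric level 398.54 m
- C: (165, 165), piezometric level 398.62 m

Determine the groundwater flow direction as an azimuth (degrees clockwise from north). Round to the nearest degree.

328°

Differences from A: to B (Δx, Δy, Δh) = (-185, 40, -0.27); to C = (-30, 90, -0.19).
Determinant of the coordinate differences = (-185)·90 − (-30)·40 = -15450.
∂h/∂x = [(-0.27)·90 − (-0.19)·40] / -15450 = +0.001081
∂h/∂y = [(-185)·(-0.19) − (-30)·(-0.27)] / -15450 = -0.001751
Flow direction (−∇h) has components (-0.001081 E, +0.001751 N).
Azimuth = atan2(E, N) = atan2(-0.001081, +0.001751) = 328.3° ≈ 328°.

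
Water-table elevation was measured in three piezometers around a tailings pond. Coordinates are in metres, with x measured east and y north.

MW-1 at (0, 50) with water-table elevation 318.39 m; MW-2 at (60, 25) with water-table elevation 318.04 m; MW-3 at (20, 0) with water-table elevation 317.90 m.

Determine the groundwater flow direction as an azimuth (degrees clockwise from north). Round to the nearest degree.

Three-point gradient (reference MW-1): Δ to MW-2 = (60, -25, -0.35), Δ to MW-3 = (20, -50, -0.49).
∂h/∂x = -0.002100, ∂h/∂y = +0.008960 (det = -2500).
Flow direction (−∇h) has components (+0.002100 E, -0.008960 N).
Azimuth = atan2(E, N) = atan2(+0.002100, -0.008960) = 166.8° ≈ 167°.

167°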